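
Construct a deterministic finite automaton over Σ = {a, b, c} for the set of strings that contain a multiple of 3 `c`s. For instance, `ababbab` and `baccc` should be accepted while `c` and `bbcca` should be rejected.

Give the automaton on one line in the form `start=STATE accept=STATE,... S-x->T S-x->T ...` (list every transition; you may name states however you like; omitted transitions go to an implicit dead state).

start=S0 accept=S0 S0-a->S0 S0-b->S0 S0-c->S1 S1-a->S1 S1-b->S1 S1-c->S2 S2-a->S2 S2-b->S2 S2-c->S0

Keep the running count of `c`s modulo 3: each `c` advances along the cycle S0 → S1 → S2 → S0 while other symbols loop. Accept at S0.
With 3 states:
        a   b   c  
>* S0   S0  S0  S1 
   S1   S1  S1  S2 
   S2   S2  S2  S0 
(> = start, * = accepting)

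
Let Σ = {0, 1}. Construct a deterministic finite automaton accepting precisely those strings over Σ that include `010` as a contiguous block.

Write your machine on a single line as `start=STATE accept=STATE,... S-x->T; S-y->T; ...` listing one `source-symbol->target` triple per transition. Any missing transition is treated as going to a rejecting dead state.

start=s0; accept=s3; s0-0->s1; s0-1->s0; s1-0->s1; s1-1->s2; s2-0->s3; s2-1->s0; s3-0->s3; s3-1->s3

States s0..s2 record the length of the longest prefix of `010` that matches the current input suffix. Reaching s3 means `010` has been seen, and we stay there forever. Accept from s3.
        0   1  
>  s0   s1  s0 
   s1   s1  s2 
   s2   s3  s0 
 * s3   s3  s3 
(> = start, * = accepting)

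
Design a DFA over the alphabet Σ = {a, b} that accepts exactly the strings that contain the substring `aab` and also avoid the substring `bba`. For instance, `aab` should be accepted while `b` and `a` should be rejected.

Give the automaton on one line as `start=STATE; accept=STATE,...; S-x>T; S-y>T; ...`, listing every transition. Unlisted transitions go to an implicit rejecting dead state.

Handle the two conditions separately and then intersect. The first has 4 states tracking whether and how much of `aab` has been seen; the second has 4 states tracking partial matches of the forbidden pattern `bba`. A product state is a pair (one from each), accepting exactly when both do. Equivalent product states are then merged.
        a   b  
>  S0   S1  S2 
   S1   S3  S2 
   S2   S1  S4 
   S3   S3  S5 
   S4   S4  S4 
 * S5   S6  S7 
 * S6   S6  S5 
 * S7   S4  S7 
(> = start, * = accepting)

start=S0; accept=S5,S6,S7; S0-a>S1; S0-b>S2; S1-a>S3; S1-b>S2; S2-a>S1; S2-b>S4; S3-a>S3; S3-b>S5; S4-a>S4; S4-b>S4; S5-a>S6; S5-b>S7; S6-a>S6; S6-b>S5; S7-a>S4; S7-b>S7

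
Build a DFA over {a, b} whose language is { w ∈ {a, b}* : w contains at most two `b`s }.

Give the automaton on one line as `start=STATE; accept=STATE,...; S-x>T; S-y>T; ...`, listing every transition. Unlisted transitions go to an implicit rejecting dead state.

Only the number of `b`s matters, and only up to 3. Make a chain s0 → s1 → s2 → s3 advanced by each `b` (with s3 absorbing); every other symbol self-loops. The accepting set is {s0, s1, s2}.
        a   b  
>* s0   s0  s1 
 * s1   s1  s2 
 * s2   s2  s3 
   s3   s3  s3 
(> = start, * = accepting)

start=s0; accept=s0,s1,s2; s0-a>s0; s0-b>s1; s1-a>s1; s1-b>s2; s2-a>s2; s2-b>s3; s3-a>s3; s3-b>s3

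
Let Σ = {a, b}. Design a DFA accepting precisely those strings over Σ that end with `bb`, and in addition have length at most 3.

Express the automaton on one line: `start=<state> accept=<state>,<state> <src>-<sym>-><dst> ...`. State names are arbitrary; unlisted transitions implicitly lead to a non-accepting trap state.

start=q0 accept=q5,q6 q0-a->q1 q0-b->q2 q1-a->q3 q1-b->q4 q2-a->q3 q2-b->q5 q3-a->q3 q3-b->q3 q4-a->q3 q4-b->q6 q5-a->q3 q5-b->q6 q6-a->q3 q6-b->q3

Run two small machines in parallel and take their product. The first has 3 states tracking how much of the suffix `bb` has currently been matched; the second has 5 states tracking the input length, saturating at 4. A product state is a pair (one from each), accepting exactly when both do. Minimizing collapses redundant product states.
A 7-state machine:
        a   b  
>  q0   q1  q2 
   q1   q3  q4 
   q2   q3  q5 
   q3   q3  q3 
   q4   q3  q6 
 * q5   q3  q6 
 * q6   q3  q3 
(> = start, * = accepting)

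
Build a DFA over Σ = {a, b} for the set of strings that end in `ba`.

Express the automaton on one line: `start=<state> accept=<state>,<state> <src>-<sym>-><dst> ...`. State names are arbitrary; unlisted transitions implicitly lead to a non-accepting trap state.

Remember how much of `ba` the current input suffix matches. State s0 means no match yet; s1 means the last symbol is `b`; s2 means the last 2 symbols are `ba`. Only s2 accepts. On a mismatch, fall back to the longest proper suffix that is still a prefix of `ba`.
With 3 states:
        a   b  
>  s0   s0  s1 
   s1   s2  s1 
 * s2   s0  s1 
(> = start, * = accepting)

start=s0 accept=s2 s0-a->s0 s0-b->s1 s1-a->s2 s1-b->s1 s2-a->s0 s2-b->s1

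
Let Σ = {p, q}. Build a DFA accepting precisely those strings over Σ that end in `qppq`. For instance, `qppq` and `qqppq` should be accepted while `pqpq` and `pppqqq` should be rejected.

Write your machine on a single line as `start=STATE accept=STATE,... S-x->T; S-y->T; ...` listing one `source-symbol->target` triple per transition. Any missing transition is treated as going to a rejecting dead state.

Remember how much of `qppq` the current input suffix matches. State s0 means no match yet; s1 means the last symbol is `q`; s2 means the last 2 symbols are `qp`; s3 means the last 3 symbols are `qpp`; s4 means the last 4 symbols are `qppq`. Only s4 accepts. On a mismatch, fall back to the longest proper suffix that is still a prefix of `qppq`.
A 5-state machine:
        p   q  
>  s0   s0  s1 
   s1   s2  s1 
   s2   s3  s1 
   s3   s0  s4 
 * s4   s2  s1 
(> = start, * = accepting)

start=s0; accept=s4; s0-p->s0; s0-q->s1; s1-p->s2; s1-q->s1; s2-p->s3; s2-q->s1; s3-p->s0; s3-q->s4; s4-p->s2; s4-q->s1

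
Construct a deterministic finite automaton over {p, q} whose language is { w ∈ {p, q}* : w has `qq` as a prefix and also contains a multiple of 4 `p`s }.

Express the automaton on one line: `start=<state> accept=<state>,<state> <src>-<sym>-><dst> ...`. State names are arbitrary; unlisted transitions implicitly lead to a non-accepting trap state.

Run two small machines in parallel and take their product. One (4 states) tracks whether the input so far still matches the prefix `qq`; the other (4 states) tracks the count of `p`s modulo 4. Each combined state is a pair, one component from each; accept when both components accept.
With 10 states:
        p   q  
>  s0   s1  s2 
   s1   s3  s1 
   s2   s1  s4 
   s3   s5  s3 
 * s4   s6  s4 
   s5   s7  s5 
   s6   s8  s6 
   s7   s1  s7 
   s8   s9  s8 
   s9   s4  s9 
(> = start, * = accepting)

start=s0 accept=s4 s0-p->s1 s0-q->s2 s1-p->s3 s1-q->s1 s2-p->s1 s2-q->s4 s3-p->s5 s3-q->s3 s4-p->s6 s4-q->s4 s5-p->s7 s5-q->s5 s6-p->s8 s6-q->s6 s7-p->s1 s7-q->s7 s8-p->s9 s8-q->s8 s9-p->s4 s9-q->s9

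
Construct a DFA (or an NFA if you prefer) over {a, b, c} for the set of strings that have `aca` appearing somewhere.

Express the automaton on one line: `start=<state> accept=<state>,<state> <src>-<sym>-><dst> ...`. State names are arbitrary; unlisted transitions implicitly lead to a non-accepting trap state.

States s0..s2 record the length of the longest prefix of `aca` that matches the current input suffix. Reaching s3 means `aca` has been seen, and we stay there forever. Accept from s3.
4 states suffice.
        a   b   c  
>  s0   s1  s0  s0 
   s1   s1  s0  s2 
   s2   s3  s0  s0 
 * s3   s3  s3  s3 
(> = start, * = accepting)

start=s0 accept=s3 s0-a->s1 s0-b->s0 s0-c->s0 s1-a->s1 s1-b->s0 s1-c->s2 s2-a->s3 s2-b->s0 s2-c->s0 s3-a->s3 s3-b->s3 s3-c->s3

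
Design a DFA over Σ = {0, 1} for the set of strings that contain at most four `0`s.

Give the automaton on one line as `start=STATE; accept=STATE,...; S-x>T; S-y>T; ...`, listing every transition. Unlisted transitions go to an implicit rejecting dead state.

Count `0`s, saturating at 5: states A through E mean 0 through 4 `0`s seen; F means more than 4. Each `0` increments (capped at F); other symbols loop. Accept from {A, B, C, D, E}.
       0  1 
>* A   B  A 
 * B   C  B 
 * C   D  C 
 * D   E  D 
 * E   F  E 
   F   F  F 
(> = start, * = accepting)

start=A; accept=A,B,C,D,E; A-0>B; A-1>A; B-0>C; B-1>B; C-0>D; C-1>C; D-0>E; D-1>D; E-0>F; E-1>E; F-0>F; F-1>F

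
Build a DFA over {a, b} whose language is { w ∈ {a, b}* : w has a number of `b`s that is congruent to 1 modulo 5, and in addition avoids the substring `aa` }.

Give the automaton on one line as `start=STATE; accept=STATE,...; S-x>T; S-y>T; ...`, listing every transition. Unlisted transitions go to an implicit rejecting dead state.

start=q0; accept=q2,q4; q0-a>q1; q0-b>q2; q1-a>q3; q1-b>q2; q2-a>q4; q2-b>q5; q3-a>q3; q3-b>q6; q4-a>q6; q4-b>q5; q5-a>q7; q5-b>q8; q6-a>q6; q6-b>q9; q7-a>q9; q7-b>q8; q8-a>q10; q8-b>q11; q9-a>q9; q9-b>q12; q10-a>q12; q10-b>q11; q11-a>q13; q11-b>q0; q12-a>q12; q12-b>q14; q13-a>q14; q13-b>q0; q14-a>q14; q14-b>q3

Handle the two conditions separately and then intersect. One (5 states) tracks the count of `b`s modulo 5; the other (3 states) tracks partial matches of the forbidden pattern `aa`. Each combined state is a pair, one component from each; accept when both components accept.
With 15 states:
          a    b  
>  q0     q1   q2 
   q1     q3   q2 
 * q2     q4   q5 
   q3     q3   q6 
 * q4     q6   q5 
   q5     q7   q8 
   q6     q6   q9 
   q7     q9   q8 
   q8    q10  q11 
   q9     q9  q12 
   q10   q12  q11 
   q11   q13   q0 
   q12   q12  q14 
   q13   q14   q0 
   q14   q14   q3 
(> = start, * = accepting)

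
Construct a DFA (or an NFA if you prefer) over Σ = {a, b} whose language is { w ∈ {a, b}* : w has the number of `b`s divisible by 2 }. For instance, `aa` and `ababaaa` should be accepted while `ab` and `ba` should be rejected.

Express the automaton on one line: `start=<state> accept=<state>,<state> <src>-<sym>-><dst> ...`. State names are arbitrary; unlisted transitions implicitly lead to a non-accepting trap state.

start=q0 accept=q0 q0-a->q0 q0-b->q1 q1-a->q1 q1-b->q0

The only thing that matters is how many `b`s have appeared, reduced mod 2. Use one state per residue: q0 for 0, …, q1 for 1. Reading `b` moves to the next residue; anything else stays put. q0 is accepting.
        a   b  
>* q0   q0  q1 
   q1   q1  q0 
(> = start, * = accepting)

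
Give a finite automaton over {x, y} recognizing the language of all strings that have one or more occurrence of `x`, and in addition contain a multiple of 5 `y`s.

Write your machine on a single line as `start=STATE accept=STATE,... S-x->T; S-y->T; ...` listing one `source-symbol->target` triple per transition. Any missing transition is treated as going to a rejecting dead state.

Build one automaton per condition and run them in lockstep. The first has 3 states tracking the count of `x`s, saturating at 2; the second has 5 states tracking the count of `y`s modulo 5. A product state is a pair (one from each), accepting exactly when both do. Minimizing collapses redundant product states.
A 10-state machine:
        x   y  
>  S0   S1  S2 
 * S1   S1  S3 
   S2   S3  S4 
   S3   S3  S5 
   S4   S5  S6 
   S5   S5  S7 
   S6   S7  S8 
   S7   S7  S9 
   S8   S9  S0 
   S9   S9  S1 
(> = start, * = accepting)

start=S0; accept=S1; S0-x->S1; S0-y->S2; S1-x->S1; S1-y->S3; S2-x->S3; S2-y->S4; S3-x->S3; S3-y->S5; S4-x->S5; S4-y->S6; S5-x->S5; S5-y->S7; S6-x->S7; S6-y->S8; S7-x->S7; S7-y->S9; S8-x->S9; S8-y->S0; S9-x->S9; S9-y->S1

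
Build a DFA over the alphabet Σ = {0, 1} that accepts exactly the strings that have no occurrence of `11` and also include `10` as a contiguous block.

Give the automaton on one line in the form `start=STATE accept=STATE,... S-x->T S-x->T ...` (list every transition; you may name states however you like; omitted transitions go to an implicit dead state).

start=q0 accept=q2,q4 q0-0->q0 q0-1->q1 q1-0->q2 q1-1->q3 q2-0->q2 q2-1->q4 q3-0->q5 q3-1->q3 q4-0->q2 q4-1->q5 q5-0->q5 q5-1->q5

Handle the two conditions separately and then intersect. The first has 3 states tracking partial matches of the forbidden pattern `11`; the second has 3 states tracking whether and how much of `10` has been seen. A product state is a pair (one from each), accepting exactly when both do.
With 6 states:
        0   1  
>  q0   q0  q1 
   q1   q2  q3 
 * q2   q2  q4 
   q3   q5  q3 
 * q4   q2  q5 
   q5   q5  q5 
(> = start, * = accepting)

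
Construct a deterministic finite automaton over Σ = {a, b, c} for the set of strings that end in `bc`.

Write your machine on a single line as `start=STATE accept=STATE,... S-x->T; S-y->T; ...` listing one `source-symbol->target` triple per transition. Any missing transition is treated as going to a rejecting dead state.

start=q0; accept=q2; q0-a->q0; q0-b->q1; q0-c->q0; q1-a->q0; q1-b->q1; q1-c->q2; q2-a->q0; q2-b->q1; q2-c->q0

Let each state record the length of the longest suffix of the input read so far that is also a prefix of `bc`. q1 means the last symbol is `b`; q2 means the last 2 symbols are `bc`. Accept only at q2, where the string currently ends in `bc`.
        a   b   c  
>  q0   q0  q1  q0 
   q1   q0  q1  q2 
 * q2   q0  q1  q0 
(> = start, * = accepting)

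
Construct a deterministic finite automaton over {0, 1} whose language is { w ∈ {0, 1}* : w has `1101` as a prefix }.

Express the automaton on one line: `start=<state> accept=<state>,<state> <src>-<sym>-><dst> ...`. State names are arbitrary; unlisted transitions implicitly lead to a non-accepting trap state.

start=A accept=E A-0->F A-1->B B-0->F B-1->C C-0->D C-1->F D-0->F D-1->E E-0->E E-1->E F-0->F F-1->F

Walk along `1101` while the input agrees: from A take `1` to B, and so on. Any deviation drops to the rejecting sink F. Once E is reached the prefix is confirmed and every continuation is accepted.
With 6 states:
       0  1 
>  A   F  B 
   B   F  C 
   C   D  F 
   D   F  E 
 * E   E  E 
   F   F  F 
(> = start, * = accepting)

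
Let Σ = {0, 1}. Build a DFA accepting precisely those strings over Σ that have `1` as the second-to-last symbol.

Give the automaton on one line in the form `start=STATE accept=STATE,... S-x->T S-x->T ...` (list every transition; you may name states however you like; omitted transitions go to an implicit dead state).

Because acceptance depends on a position counted from the end, the machine has to buffer the most recent 2 symbols. Make each state the string of the last up-to-2 symbols read; on input `x` shift the window left and append `x`. Accept when the buffered window has length 2 and begins with `1`.
7 states suffice.
       0  1 
>  A   B  C 
   B   D  E 
   C   F  G 
   D   D  E 
   E   F  G 
 * F   D  E 
 * G   F  G 
(> = start, * = accepting)

start=A accept=F,G A-0->B A-1->C B-0->D B-1->E C-0->F C-1->G D-0->D D-1->E E-0->F E-1->G F-0->D F-1->E G-0->F G-1->G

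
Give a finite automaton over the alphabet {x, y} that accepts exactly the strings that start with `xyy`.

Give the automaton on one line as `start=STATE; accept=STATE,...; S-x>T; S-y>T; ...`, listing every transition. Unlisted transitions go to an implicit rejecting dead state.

start=q0; accept=q3; q0-x>q1; q0-y>q4; q1-x>q4; q1-y>q2; q2-x>q4; q2-y>q3; q3-x>q3; q3-y>q3; q4-x>q4; q4-y>q4

Check the first 3 symbols one by one: q0 through q2 record how many have matched `xyy` so far; any wrong symbol goes to the dead state q4. After all 3 match we enter the accepting sink q3.
A 5-state machine:
        x   y  
>  q0   q1  q4 
   q1   q4  q2 
   q2   q4  q3 
 * q3   q3  q3 
   q4   q4  q4 
(> = start, * = accepting)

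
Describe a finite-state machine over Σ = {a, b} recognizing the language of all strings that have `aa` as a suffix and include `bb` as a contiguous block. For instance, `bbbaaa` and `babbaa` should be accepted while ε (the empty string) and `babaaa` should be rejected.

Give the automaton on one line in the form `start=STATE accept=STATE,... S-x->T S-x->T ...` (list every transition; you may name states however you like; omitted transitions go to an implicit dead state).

Build one automaton per condition and run them in lockstep. The first has 3 states tracking how much of the suffix `aa` has currently been matched; the second has 3 states tracking whether and how much of `bb` has been seen. A product state is a pair (one from each), accepting exactly when both do.
A 7-state machine:
        a   b  
>  q0   q1  q2 
   q1   q3  q2 
   q2   q1  q4 
   q3   q3  q2 
   q4   q5  q4 
   q5   q6  q4 
 * q6   q6  q4 
(> = start, * = accepting)

start=q0 accept=q6 q0-a->q1 q0-b->q2 q1-a->q3 q1-b->q2 q2-a->q1 q2-b->q4 q3-a->q3 q3-b->q2 q4-a->q5 q4-b->q4 q5-a->q6 q5-b->q4 q6-a->q6 q6-b->q4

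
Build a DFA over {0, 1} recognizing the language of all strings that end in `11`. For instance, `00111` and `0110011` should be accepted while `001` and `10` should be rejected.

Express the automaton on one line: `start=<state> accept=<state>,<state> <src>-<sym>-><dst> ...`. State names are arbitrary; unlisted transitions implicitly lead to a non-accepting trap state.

start=q0 accept=q2 q0-0->q0 q0-1->q1 q1-0->q0 q1-1->q2 q2-0->q0 q2-1->q2

Remember how much of `11` the current input suffix matches. State q0 means no match yet; q1 means the last symbol is `1`; q2 means the last 2 symbols are `11`. Only q2 accepts. On a mismatch, fall back to the longest proper suffix that is still a prefix of `11`.
3 states suffice.
        0   1  
>  q0   q0  q1 
   q1   q0  q2 
 * q2   q0  q2 
(> = start, * = accepting)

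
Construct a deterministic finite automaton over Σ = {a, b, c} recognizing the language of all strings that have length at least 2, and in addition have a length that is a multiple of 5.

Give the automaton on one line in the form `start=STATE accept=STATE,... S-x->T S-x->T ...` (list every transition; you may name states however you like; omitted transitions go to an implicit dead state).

start=S0 accept=S5 S0-a->S1 S0-b->S1 S0-c->S1 S1-a->S2 S1-b->S2 S1-c->S2 S2-a->S3 S2-b->S3 S2-c->S3 S3-a->S4 S3-b->S4 S3-c->S4 S4-a->S5 S4-b->S5 S4-c->S5 S5-a->S1 S5-b->S1 S5-c->S1

Run two small machines in parallel and take their product. One (4 states) tracks the input length, saturating at 3; the other (5 states) tracks the input length modulo 5. Each combined state is a pair, one component from each; accept when both components accept. After merging equivalent states the machine shrinks.
        a   b   c  
>  S0   S1  S1  S1 
   S1   S2  S2  S2 
   S2   S3  S3  S3 
   S3   S4  S4  S4 
   S4   S5  S5  S5 
 * S5   S1  S1  S1 
(> = start, * = accepting)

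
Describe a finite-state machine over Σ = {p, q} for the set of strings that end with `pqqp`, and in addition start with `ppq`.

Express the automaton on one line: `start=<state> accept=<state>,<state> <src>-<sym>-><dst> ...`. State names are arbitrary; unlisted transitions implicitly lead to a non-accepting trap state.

start=S0 accept=S11 S0-p->S1 S0-q->S2 S1-p->S3 S1-q->S4 S2-p->S5 S2-q->S2 S3-p->S5 S3-q->S6 S4-p->S5 S4-q->S7 S5-p->S5 S5-q->S4 S6-p->S8 S6-q->S9 S7-p->S10 S7-q->S2 S8-p->S8 S8-q->S6 S9-p->S11 S9-q->S12 S10-p->S5 S10-q->S4 S11-p->S8 S11-q->S6 S12-p->S8 S12-q->S12

Run two small machines in parallel and take their product. The first has 5 states tracking how much of the suffix `pqqp` has currently been matched; the second has 5 states tracking whether the input so far still matches the prefix `ppq`. A product state is a pair (one from each), accepting exactly when both do.
          p    q  
>  S0     S1   S2 
   S1     S3   S4 
   S2     S5   S2 
   S3     S5   S6 
   S4     S5   S7 
   S5     S5   S4 
   S6     S8   S9 
   S7    S10   S2 
   S8     S8   S6 
   S9    S11  S12 
   S10    S5   S4 
 * S11    S8   S6 
   S12    S8  S12 
(> = start, * = accepting)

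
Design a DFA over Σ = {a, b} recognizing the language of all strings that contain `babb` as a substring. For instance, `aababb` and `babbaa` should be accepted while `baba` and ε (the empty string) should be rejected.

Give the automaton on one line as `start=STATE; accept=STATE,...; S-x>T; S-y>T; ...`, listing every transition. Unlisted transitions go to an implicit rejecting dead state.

start=s0; accept=s4; s0-a>s0; s0-b>s1; s1-a>s2; s1-b>s1; s2-a>s0; s2-b>s3; s3-a>s2; s3-b>s4; s4-a>s4; s4-b>s4

States s0..s3 record the length of the longest prefix of `babb` that matches the current input suffix. Reaching s4 means `babb` has been seen, and we stay there forever. Accept from s4.
With 5 states:
        a   b  
>  s0   s0  s1 
   s1   s2  s1 
   s2   s0  s3 
   s3   s2  s4 
 * s4   s4  s4 
(> = start, * = accepting)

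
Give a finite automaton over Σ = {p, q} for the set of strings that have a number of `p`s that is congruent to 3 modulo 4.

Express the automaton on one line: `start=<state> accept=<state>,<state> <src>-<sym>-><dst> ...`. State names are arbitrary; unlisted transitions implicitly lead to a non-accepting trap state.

Keep the running count of `p`s modulo 4: each `p` advances along the cycle S0 → S1 → S2 → S3 → S0 while other symbols loop. Accept at S3.
A 4-state machine:
        p   q  
>  S0   S1  S0 
   S1   S2  S1 
   S2   S3  S2 
 * S3   S0  S3 
(> = start, * = accepting)

start=S0 accept=S3 S0-p->S1 S0-q->S0 S1-p->S2 S1-q->S1 S2-p->S3 S2-q->S2 S3-p->S0 S3-q->S3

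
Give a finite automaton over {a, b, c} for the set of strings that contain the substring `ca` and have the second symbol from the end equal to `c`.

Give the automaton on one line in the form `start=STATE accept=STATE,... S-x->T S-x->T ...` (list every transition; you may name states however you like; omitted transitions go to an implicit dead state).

Handle the two conditions separately and then intersect. The first has 3 states tracking whether and how much of `ca` has been seen; the second has 13 states tracking the last 2 symbols read. A product state is a pair (one from each), accepting exactly when both do. Minimizing collapses redundant product states.
6 states suffice.
        a   b   c  
>  s0   s0  s0  s1 
   s1   s2  s0  s1 
 * s2   s3  s3  s4 
   s3   s3  s3  s4 
   s4   s2  s2  s5 
 * s5   s2  s2  s5 
(> = start, * = accepting)

start=s0 accept=s2,s5 s0-a->s0 s0-b->s0 s0-c->s1 s1-a->s2 s1-b->s0 s1-c->s1 s2-a->s3 s2-b->s3 s2-c->s4 s3-a->s3 s3-b->s3 s3-c->s4 s4-a->s2 s4-b->s2 s4-c->s5 s5-a->s2 s5-b->s2 s5-c->s5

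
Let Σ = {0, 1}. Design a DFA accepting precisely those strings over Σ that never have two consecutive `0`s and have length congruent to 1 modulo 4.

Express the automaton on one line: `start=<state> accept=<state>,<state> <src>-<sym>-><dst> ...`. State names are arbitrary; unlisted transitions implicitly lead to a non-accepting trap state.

Run two small machines in parallel and take their product. One (3 states) tracks partial matches of the forbidden pattern `00`; the other (4 states) tracks the input length modulo 4. Each combined state is a pair, one component from each; accept when both components accept.
12 states suffice.
          0    1  
>  s0     s1   s2 
 * s1     s3   s4 
 * s2     s5   s4 
   s3     s6   s6 
   s4     s7   s8 
   s5     s6   s8 
   s6     s9   s9 
   s7     s9   s0 
   s8    s10   s0 
   s9    s11  s11 
   s10   s11   s2 
   s11    s3   s3 
(> = start, * = accepting)

start=s0 accept=s1,s2 s0-0->s1 s0-1->s2 s1-0->s3 s1-1->s4 s2-0->s5 s2-1->s4 s3-0->s6 s3-1->s6 s4-0->s7 s4-1->s8 s5-0->s6 s5-1->s8 s6-0->s9 s6-1->s9 s7-0->s9 s7-1->s0 s8-0->s10 s8-1->s0 s9-0->s11 s9-1->s11 s10-0->s11 s10-1->s2 s11-0->s3 s11-1->s3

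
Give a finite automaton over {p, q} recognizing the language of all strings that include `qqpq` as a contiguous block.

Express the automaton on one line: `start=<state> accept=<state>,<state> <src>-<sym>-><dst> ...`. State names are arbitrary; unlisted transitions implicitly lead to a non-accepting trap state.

States s0..s3 record the length of the longest prefix of `qqpq` that matches the current input suffix. Reaching s4 means `qqpq` has been seen, and we stay there forever. Accept from s4.
        p   q  
>  s0   s0  s1 
   s1   s0  s2 
   s2   s3  s2 
   s3   s0  s4 
 * s4   s4  s4 
(> = start, * = accepting)

start=s0 accept=s4 s0-p->s0 s0-q->s1 s1-p->s0 s1-q->s2 s2-p->s3 s2-q->s2 s3-p->s0 s3-q->s4 s4-p->s4 s4-q->s4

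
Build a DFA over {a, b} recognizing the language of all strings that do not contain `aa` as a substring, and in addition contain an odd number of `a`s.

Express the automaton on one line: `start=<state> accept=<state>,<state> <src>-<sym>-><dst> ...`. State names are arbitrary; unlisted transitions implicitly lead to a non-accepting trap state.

start=q0 accept=q1,q3 q0-a->q1 q0-b->q0 q1-a->q2 q1-b->q3 q2-a->q4 q2-b->q2 q3-a->q5 q3-b->q3 q4-a->q2 q4-b->q4 q5-a->q4 q5-b->q0

Run two small machines in parallel and take their product. One (3 states) tracks partial matches of the forbidden pattern `aa`; the other (2 states) tracks the count of `a`s modulo 2. Each combined state is a pair, one component from each; accept when both components accept.
With 6 states:
        a   b  
>  q0   q1  q0 
 * q1   q2  q3 
   q2   q4  q2 
 * q3   q5  q3 
   q4   q2  q4 
   q5   q4  q0 
(> = start, * = accepting)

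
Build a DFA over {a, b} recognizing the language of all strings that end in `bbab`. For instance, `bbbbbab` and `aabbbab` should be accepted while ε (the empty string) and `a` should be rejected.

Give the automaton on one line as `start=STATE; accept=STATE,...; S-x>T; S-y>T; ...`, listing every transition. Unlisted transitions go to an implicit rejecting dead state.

Let each state record the length of the longest suffix of the input read so far that is also a prefix of `bbab`. S1 means the last symbol is `b`; S2 means the last 2 symbols are `bb`; S3 means the last 3 symbols are `bba`; S4 means the last 4 symbols are `bbab`. Accept only at S4, where the string currently ends in `bbab`.
With 5 states:
        a   b  
>  S0   S0  S1 
   S1   S0  S2 
   S2   S3  S2 
   S3   S0  S4 
 * S4   S0  S2 
(> = start, * = accepting)

start=S0; accept=S4; S0-a>S0; S0-b>S1; S1-a>S0; S1-b>S2; S2-a>S3; S2-b>S2; S3-a>S0; S3-b>S4; S4-a>S0; S4-b>S2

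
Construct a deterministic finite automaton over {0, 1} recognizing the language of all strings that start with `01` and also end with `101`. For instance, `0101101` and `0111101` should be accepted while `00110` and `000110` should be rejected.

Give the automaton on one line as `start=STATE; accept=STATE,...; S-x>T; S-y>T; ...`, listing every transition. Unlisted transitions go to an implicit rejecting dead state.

start=S0; accept=S6; S0-0>S1; S0-1>S2; S1-0>S2; S1-1>S3; S2-0>S2; S2-1>S2; S3-0>S4; S3-1>S3; S4-0>S5; S4-1>S6; S5-0>S5; S5-1>S3; S6-0>S4; S6-1>S3

Handle the two conditions separately and then intersect. One (4 states) tracks whether the input so far still matches the prefix `01`; the other (4 states) tracks how much of the suffix `101` has currently been matched. Each combined state is a pair, one component from each; accept when both components accept. After merging equivalent states the machine shrinks.
7 states suffice.
        0   1  
>  S0   S1  S2 
   S1   S2  S3 
   S2   S2  S2 
   S3   S4  S3 
   S4   S5  S6 
   S5   S5  S3 
 * S6   S4  S3 
(> = start, * = accepting)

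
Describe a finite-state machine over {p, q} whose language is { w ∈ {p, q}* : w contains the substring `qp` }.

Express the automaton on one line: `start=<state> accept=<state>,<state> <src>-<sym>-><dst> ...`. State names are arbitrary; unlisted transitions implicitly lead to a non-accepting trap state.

States A..B record the length of the longest prefix of `qp` that matches the current input suffix. Reaching C means `qp` has been seen, and we stay there forever. Accept from C.
A 3-state machine:
       p  q 
>  A   A  B 
   B   C  B 
 * C   C  C 
(> = start, * = accepting)

start=A accept=C A-p->A A-q->B B-p->C B-q->B C-p->C C-q->C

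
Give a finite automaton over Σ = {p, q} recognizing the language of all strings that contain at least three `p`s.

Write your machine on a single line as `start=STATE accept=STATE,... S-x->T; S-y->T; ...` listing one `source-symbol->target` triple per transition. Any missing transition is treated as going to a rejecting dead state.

Only the number of `p`s matters, and only up to 4. Make a chain S0 → S1 → S2 → S3 → S4 advanced by each `p` (with S4 absorbing); every other symbol self-loops. The accepting set is {S3, S4}.
With 5 states:
        p   q  
>  S0   S1  S0 
   S1   S2  S1 
   S2   S3  S2 
 * S3   S4  S3 
 * S4   S4  S4 
(> = start, * = accepting)

start=S0; accept=S3,S4; S0-p->S1; S0-q->S0; S1-p->S2; S1-q->S1; S2-p->S3; S2-q->S2; S3-p->S4; S3-q->S3; S4-p->S4; S4-q->S4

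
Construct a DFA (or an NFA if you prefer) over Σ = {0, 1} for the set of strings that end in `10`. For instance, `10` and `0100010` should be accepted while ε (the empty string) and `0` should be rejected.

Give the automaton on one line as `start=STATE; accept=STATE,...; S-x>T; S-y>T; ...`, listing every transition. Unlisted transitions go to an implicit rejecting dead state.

start=s0; accept=s2; s0-0>s0; s0-1>s1; s1-0>s2; s1-1>s1; s2-0>s0; s2-1>s1

Remember how much of `10` the current input suffix matches. State s0 means no match yet; s1 means the last symbol is `1`; s2 means the last 2 symbols are `10`. Only s2 accepts. On a mismatch, fall back to the longest proper suffix that is still a prefix of `10`.
3 states suffice.
        0   1  
>  s0   s0  s1 
   s1   s2  s1 
 * s2   s0  s1 
(> = start, * = accepting)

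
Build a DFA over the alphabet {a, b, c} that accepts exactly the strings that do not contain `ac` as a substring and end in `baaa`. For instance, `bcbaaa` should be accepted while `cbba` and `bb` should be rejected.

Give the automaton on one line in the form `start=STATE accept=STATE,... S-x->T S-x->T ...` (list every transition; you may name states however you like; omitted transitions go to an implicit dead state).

start=q0 accept=q6 q0-a->q1 q0-b->q2 q0-c->q0 q1-a->q1 q1-b->q2 q1-c->q3 q2-a->q4 q2-b->q2 q2-c->q0 q3-a->q3 q3-b->q3 q3-c->q3 q4-a->q5 q4-b->q2 q4-c->q3 q5-a->q6 q5-b->q2 q5-c->q3 q6-a->q1 q6-b->q2 q6-c->q3

Build one automaton per condition and run them in lockstep. The first has 3 states tracking partial matches of the forbidden pattern `ac`; the second has 5 states tracking how much of the suffix `baaa` has currently been matched. A product state is a pair (one from each), accepting exactly when both do. Equivalent product states are then merged.
A 7-state machine:
        a   b   c  
>  q0   q1  q2  q0 
   q1   q1  q2  q3 
   q2   q4  q2  q0 
   q3   q3  q3  q3 
   q4   q5  q2  q3 
   q5   q6  q2  q3 
 * q6   q1  q2  q3 
(> = start, * = accepting)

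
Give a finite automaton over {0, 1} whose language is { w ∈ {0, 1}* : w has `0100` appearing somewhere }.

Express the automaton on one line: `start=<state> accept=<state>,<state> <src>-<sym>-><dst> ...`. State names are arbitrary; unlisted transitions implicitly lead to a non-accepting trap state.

start=S0 accept=S4 S0-0->S1 S0-1->S0 S1-0->S1 S1-1->S2 S2-0->S3 S2-1->S0 S3-0->S4 S3-1->S2 S4-0->S4 S4-1->S4

States S0..S3 record the length of the longest prefix of `0100` that matches the current input suffix. Reaching S4 means `0100` has been seen, and we stay there forever. Accept from S4.
With 5 states:
        0   1  
>  S0   S1  S0 
   S1   S1  S2 
   S2   S3  S0 
   S3   S4  S2 
 * S4   S4  S4 
(> = start, * = accepting)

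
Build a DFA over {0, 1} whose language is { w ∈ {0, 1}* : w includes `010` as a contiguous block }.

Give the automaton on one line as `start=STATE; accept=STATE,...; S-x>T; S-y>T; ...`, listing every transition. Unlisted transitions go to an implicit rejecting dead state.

States S0..S2 record the length of the longest prefix of `010` that matches the current input suffix. Reaching S3 means `010` has been seen, and we stay there forever. Accept from S3.
With 4 states:
        0   1  
>  S0   S1  S0 
   S1   S1  S2 
   S2   S3  S0 
 * S3   S3  S3 
(> = start, * = accepting)

start=S0; accept=S3; S0-0>S1; S0-1>S0; S1-0>S1; S1-1>S2; S2-0>S3; S2-1>S0; S3-0>S3; S3-1>S3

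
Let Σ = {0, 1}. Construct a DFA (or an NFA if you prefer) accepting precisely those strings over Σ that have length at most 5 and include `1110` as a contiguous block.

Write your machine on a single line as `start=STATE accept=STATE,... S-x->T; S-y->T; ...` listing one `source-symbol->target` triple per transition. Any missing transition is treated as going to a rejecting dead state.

Handle the two conditions separately and then intersect. One (7 states) tracks the input length, saturating at 6; the other (5 states) tracks whether and how much of `1110` has been seen. Each combined state is a pair, one component from each; accept when both components accept. After merging equivalent states the machine shrinks.
          0    1  
>  S0     S1   S2 
   S1     S3   S4 
   S2     S3   S5 
   S3     S3   S3 
   S4     S3   S6 
   S5     S3   S7 
   S6     S3   S8 
   S7     S9   S8 
   S8    S10   S3 
 * S9    S10  S10 
 * S10    S3   S3 
(> = start, * = accepting)

start=S0; accept=S9,S10; S0-0->S1; S0-1->S2; S1-0->S3; S1-1->S4; S2-0->S3; S2-1->S5; S3-0->S3; S3-1->S3; S4-0->S3; S4-1->S6; S5-0->S3; S5-1->S7; S6-0->S3; S6-1->S8; S7-0->S9; S7-1->S8; S8-0->S10; S8-1->S3; S9-0->S10; S9-1->S10; S10-0->S3; S10-1->S3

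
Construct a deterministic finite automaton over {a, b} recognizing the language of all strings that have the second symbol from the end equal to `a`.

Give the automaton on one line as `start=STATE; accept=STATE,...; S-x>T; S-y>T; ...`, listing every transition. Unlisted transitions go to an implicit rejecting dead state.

Because acceptance depends on a position counted from the end, the machine has to buffer the most recent 2 symbols. Make each state the string of the last up-to-2 symbols read; on input `x` shift the window left and append `x`. Accept when the buffered window has length 2 and begins with `a`.
With 7 states:
        a   b  
>  q0   q1  q2 
   q1   q3  q4 
   q2   q5  q6 
 * q3   q3  q4 
 * q4   q5  q6 
   q5   q3  q4 
   q6   q5  q6 
(> = start, * = accepting)

start=q0; accept=q3,q4; q0-a>q1; q0-b>q2; q1-a>q3; q1-b>q4; q2-a>q5; q2-b>q6; q3-a>q3; q3-b>q4; q4-a>q5; q4-b>q6; q5-a>q3; q5-b>q4; q6-a>q5; q6-b>q6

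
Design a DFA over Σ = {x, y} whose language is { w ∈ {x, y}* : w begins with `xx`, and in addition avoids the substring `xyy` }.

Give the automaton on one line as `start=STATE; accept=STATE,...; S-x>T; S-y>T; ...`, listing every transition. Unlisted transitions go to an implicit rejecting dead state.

Handle the two conditions separately and then intersect. The first has 4 states tracking whether the input so far still matches the prefix `xx`; the second has 4 states tracking partial matches of the forbidden pattern `xyy`. A product state is a pair (one from each), accepting exactly when both do. Equivalent product states are then merged.
        x   y  
>  q0   q1  q2 
   q1   q3  q2 
   q2   q2  q2 
 * q3   q3  q4 
 * q4   q3  q2 
(> = start, * = accepting)

start=q0; accept=q3,q4; q0-x>q1; q0-y>q2; q1-x>q3; q1-y>q2; q2-x>q2; q2-y>q2; q3-x>q3; q3-y>q4; q4-x>q3; q4-y>q2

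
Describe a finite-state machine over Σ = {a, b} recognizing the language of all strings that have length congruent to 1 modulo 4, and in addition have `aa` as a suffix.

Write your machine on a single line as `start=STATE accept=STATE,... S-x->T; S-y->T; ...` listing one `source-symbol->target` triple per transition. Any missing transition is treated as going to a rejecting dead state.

Run two small machines in parallel and take their product. One (4 states) tracks the input length modulo 4; the other (3 states) tracks how much of the suffix `aa` has currently been matched. Each combined state is a pair, one component from each; accept when both components accept. Minimizing collapses redundant product states.
        a   b  
>  q0   q1  q1 
   q1   q2  q2 
   q2   q3  q3 
   q3   q4  q0 
   q4   q5  q1 
 * q5   q2  q2 
(> = start, * = accepting)

start=q0; accept=q5; q0-a->q1; q0-b->q1; q1-a->q2; q1-b->q2; q2-a->q3; q2-b->q3; q3-a->q4; q3-b->q0; q4-a->q5; q4-b->q1; q5-a->q2; q5-b->q2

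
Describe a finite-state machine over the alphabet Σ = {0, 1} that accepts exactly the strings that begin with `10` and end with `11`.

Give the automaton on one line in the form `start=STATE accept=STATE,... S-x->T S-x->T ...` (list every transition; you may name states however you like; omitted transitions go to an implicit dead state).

start=s0 accept=s7 s0-0->s1 s0-1->s2 s1-0->s1 s1-1->s3 s2-0->s4 s2-1->s5 s3-0->s1 s3-1->s5 s4-0->s4 s4-1->s6 s5-0->s1 s5-1->s5 s6-0->s4 s6-1->s7 s7-0->s4 s7-1->s7

Handle the two conditions separately and then intersect. One (4 states) tracks whether the input so far still matches the prefix `10`; the other (3 states) tracks how much of the suffix `11` has currently been matched. Each combined state is a pair, one component from each; accept when both components accept.
An 8-state machine:
        0   1  
>  s0   s1  s2 
   s1   s1  s3 
   s2   s4  s5 
   s3   s1  s5 
   s4   s4  s6 
   s5   s1  s5 
   s6   s4  s7 
 * s7   s4  s7 
(> = start, * = accepting)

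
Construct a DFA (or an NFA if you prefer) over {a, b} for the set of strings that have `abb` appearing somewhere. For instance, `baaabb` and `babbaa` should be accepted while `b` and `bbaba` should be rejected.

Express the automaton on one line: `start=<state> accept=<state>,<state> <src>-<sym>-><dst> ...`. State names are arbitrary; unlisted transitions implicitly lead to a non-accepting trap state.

Track how much of `abb` has been matched so far: state S0 is no progress, S3 is the absorbing accept state reached once `abb` has occurred. Intermediate states record partial matches; on a mismatch, fall back to the longest reusable overlap.
        a   b  
>  S0   S1  S0 
   S1   S1  S2 
   S2   S1  S3 
 * S3   S3  S3 
(> = start, * = accepting)

start=S0 accept=S3 S0-a->S1 S0-b->S0 S1-a->S1 S1-b->S2 S2-a->S1 S2-b->S3 S3-a->S3 S3-b->S3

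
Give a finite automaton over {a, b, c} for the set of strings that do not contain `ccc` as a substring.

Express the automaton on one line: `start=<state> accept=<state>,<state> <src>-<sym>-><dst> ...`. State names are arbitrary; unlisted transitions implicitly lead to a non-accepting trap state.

Track partial matches of the forbidden pattern `ccc`. State q3 is a dead state reached once `ccc` has occurred; every other state accepts. q0 means no part of `ccc` is currently matched.
A 4-state machine:
        a   b   c  
>* q0   q0  q0  q1 
 * q1   q0  q0  q2 
 * q2   q0  q0  q3 
   q3   q3  q3  q3 
(> = start, * = accepting)

start=q0 accept=q0,q1,q2 q0-a->q0 q0-b->q0 q0-c->q1 q1-a->q0 q1-b->q0 q1-c->q2 q2-a->q0 q2-b->q0 q2-c->q3 q3-a->q3 q3-b->q3 q3-c->q3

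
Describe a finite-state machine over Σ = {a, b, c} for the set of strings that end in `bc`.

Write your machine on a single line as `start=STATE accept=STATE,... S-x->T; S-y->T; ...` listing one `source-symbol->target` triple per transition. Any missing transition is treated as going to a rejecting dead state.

Let each state record the length of the longest suffix of the input read so far that is also a prefix of `bc`. s1 means the last symbol is `b`; s2 means the last 2 symbols are `bc`. Accept only at s2, where the string currently ends in `bc`.
        a   b   c  
>  s0   s0  s1  s0 
   s1   s0  s1  s2 
 * s2   s0  s1  s0 
(> = start, * = accepting)

start=s0; accept=s2; s0-a->s0; s0-b->s1; s0-c->s0; s1-a->s0; s1-b->s1; s1-c->s2; s2-a->s0; s2-b->s1; s2-c->s0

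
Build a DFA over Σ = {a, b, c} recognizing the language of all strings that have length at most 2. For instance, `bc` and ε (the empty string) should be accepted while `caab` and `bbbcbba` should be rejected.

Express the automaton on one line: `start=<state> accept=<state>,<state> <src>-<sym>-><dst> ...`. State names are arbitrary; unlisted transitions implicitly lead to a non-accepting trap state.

start=s0 accept=s0,s1,s2 s0-a->s1 s0-b->s1 s0-c->s1 s1-a->s2 s1-b->s2 s1-c->s2 s2-a->s3 s2-b->s3 s2-c->s3 s3-a->s3 s3-b->s3 s3-c->s3

We only need to distinguish lengths 0, 1, …, 2, and '>2'. Chain s0 → s1 → s2 → s3 on every symbol, with s3 looping. Accepting states: {s0, s1, s2}.
        a   b   c  
>* s0   s1  s1  s1 
 * s1   s2  s2  s2 
 * s2   s3  s3  s3 
   s3   s3  s3  s3 
(> = start, * = accepting)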